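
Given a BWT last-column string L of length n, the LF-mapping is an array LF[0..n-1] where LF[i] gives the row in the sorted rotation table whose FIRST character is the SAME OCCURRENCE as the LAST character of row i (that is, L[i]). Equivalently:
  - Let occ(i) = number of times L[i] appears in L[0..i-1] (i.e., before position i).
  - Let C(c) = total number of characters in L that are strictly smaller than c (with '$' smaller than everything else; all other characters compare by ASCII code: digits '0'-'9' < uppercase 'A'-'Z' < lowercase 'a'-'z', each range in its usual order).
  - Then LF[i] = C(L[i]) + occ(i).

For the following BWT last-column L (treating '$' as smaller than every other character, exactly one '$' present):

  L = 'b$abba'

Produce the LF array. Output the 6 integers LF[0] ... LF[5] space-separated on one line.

Answer: 3 0 1 4 5 2

Derivation:
Char counts: '$':1, 'a':2, 'b':3
C (first-col start): C('$')=0, C('a')=1, C('b')=3
L[0]='b': occ=0, LF[0]=C('b')+0=3+0=3
L[1]='$': occ=0, LF[1]=C('$')+0=0+0=0
L[2]='a': occ=0, LF[2]=C('a')+0=1+0=1
L[3]='b': occ=1, LF[3]=C('b')+1=3+1=4
L[4]='b': occ=2, LF[4]=C('b')+2=3+2=5
L[5]='a': occ=1, LF[5]=C('a')+1=1+1=2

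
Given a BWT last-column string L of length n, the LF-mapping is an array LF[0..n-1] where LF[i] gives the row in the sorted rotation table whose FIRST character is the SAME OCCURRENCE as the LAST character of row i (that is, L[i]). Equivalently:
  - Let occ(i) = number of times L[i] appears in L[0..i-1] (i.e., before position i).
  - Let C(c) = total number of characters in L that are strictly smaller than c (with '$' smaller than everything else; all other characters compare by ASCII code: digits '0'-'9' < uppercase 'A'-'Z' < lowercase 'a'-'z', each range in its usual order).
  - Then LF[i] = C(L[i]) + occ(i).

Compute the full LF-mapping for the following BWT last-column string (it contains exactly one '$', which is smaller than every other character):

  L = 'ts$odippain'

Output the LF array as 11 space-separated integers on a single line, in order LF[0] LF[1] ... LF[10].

Answer: 10 9 0 6 2 3 7 8 1 4 5

Derivation:
Char counts: '$':1, 'a':1, 'd':1, 'i':2, 'n':1, 'o':1, 'p':2, 's':1, 't':1
C (first-col start): C('$')=0, C('a')=1, C('d')=2, C('i')=3, C('n')=5, C('o')=6, C('p')=7, C('s')=9, C('t')=10
L[0]='t': occ=0, LF[0]=C('t')+0=10+0=10
L[1]='s': occ=0, LF[1]=C('s')+0=9+0=9
L[2]='$': occ=0, LF[2]=C('$')+0=0+0=0
L[3]='o': occ=0, LF[3]=C('o')+0=6+0=6
L[4]='d': occ=0, LF[4]=C('d')+0=2+0=2
L[5]='i': occ=0, LF[5]=C('i')+0=3+0=3
L[6]='p': occ=0, LF[6]=C('p')+0=7+0=7
L[7]='p': occ=1, LF[7]=C('p')+1=7+1=8
L[8]='a': occ=0, LF[8]=C('a')+0=1+0=1
L[9]='i': occ=1, LF[9]=C('i')+1=3+1=4
L[10]='n': occ=0, LF[10]=C('n')+0=5+0=5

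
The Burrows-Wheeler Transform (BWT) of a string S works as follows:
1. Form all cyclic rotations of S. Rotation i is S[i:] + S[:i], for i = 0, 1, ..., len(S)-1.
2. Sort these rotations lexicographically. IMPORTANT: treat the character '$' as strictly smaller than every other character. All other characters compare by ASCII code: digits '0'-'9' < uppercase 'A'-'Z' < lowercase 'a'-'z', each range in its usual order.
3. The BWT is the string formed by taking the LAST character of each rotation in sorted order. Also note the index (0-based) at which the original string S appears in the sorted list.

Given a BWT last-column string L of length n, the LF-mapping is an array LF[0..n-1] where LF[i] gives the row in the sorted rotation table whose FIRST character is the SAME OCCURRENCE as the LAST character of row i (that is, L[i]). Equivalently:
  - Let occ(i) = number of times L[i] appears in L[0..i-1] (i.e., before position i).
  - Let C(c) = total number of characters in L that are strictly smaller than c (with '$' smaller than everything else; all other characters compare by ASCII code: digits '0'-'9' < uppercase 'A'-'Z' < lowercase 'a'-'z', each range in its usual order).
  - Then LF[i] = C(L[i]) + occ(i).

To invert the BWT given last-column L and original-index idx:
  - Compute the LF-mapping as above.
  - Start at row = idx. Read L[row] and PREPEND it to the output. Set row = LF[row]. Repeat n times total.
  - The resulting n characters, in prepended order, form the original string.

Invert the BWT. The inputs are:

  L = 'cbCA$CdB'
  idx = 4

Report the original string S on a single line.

Answer: CbACBdc$

Derivation:
LF mapping: 6 5 3 1 0 4 7 2
Walk LF starting at row 4, prepending L[row]:
  step 1: row=4, L[4]='$', prepend. Next row=LF[4]=0
  step 2: row=0, L[0]='c', prepend. Next row=LF[0]=6
  step 3: row=6, L[6]='d', prepend. Next row=LF[6]=7
  step 4: row=7, L[7]='B', prepend. Next row=LF[7]=2
  step 5: row=2, L[2]='C', prepend. Next row=LF[2]=3
  step 6: row=3, L[3]='A', prepend. Next row=LF[3]=1
  step 7: row=1, L[1]='b', prepend. Next row=LF[1]=5
  step 8: row=5, L[5]='C', prepend. Next row=LF[5]=4
Reversed output: CbACBdc$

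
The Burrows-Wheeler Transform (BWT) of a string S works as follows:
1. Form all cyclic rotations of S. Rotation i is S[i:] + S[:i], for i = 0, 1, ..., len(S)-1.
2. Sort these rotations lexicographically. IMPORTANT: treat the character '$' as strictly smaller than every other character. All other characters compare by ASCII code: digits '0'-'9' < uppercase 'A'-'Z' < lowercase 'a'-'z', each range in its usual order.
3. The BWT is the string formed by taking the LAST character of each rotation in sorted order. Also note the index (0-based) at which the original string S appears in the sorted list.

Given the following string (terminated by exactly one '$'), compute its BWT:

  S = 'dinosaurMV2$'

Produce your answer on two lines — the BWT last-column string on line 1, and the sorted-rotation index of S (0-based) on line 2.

All 12 rotations (rotation i = S[i:]+S[:i]):
  rot[0] = dinosaurMV2$
  rot[1] = inosaurMV2$d
  rot[2] = nosaurMV2$di
  rot[3] = osaurMV2$din
  rot[4] = saurMV2$dino
  rot[5] = aurMV2$dinos
  rot[6] = urMV2$dinosa
  rot[7] = rMV2$dinosau
  rot[8] = MV2$dinosaur
  rot[9] = V2$dinosaurM
  rot[10] = 2$dinosaurMV
  rot[11] = $dinosaurMV2
Sorted (with $ < everything):
  sorted[0] = $dinosaurMV2  (last char: '2')
  sorted[1] = 2$dinosaurMV  (last char: 'V')
  sorted[2] = MV2$dinosaur  (last char: 'r')
  sorted[3] = V2$dinosaurM  (last char: 'M')
  sorted[4] = aurMV2$dinos  (last char: 's')
  sorted[5] = dinosaurMV2$  (last char: '$')
  sorted[6] = inosaurMV2$d  (last char: 'd')
  sorted[7] = nosaurMV2$di  (last char: 'i')
  sorted[8] = osaurMV2$din  (last char: 'n')
  sorted[9] = rMV2$dinosau  (last char: 'u')
  sorted[10] = saurMV2$dino  (last char: 'o')
  sorted[11] = urMV2$dinosa  (last char: 'a')
Last column: 2VrMs$dinuoa
Original string S is at sorted index 5

Answer: 2VrMs$dinuoa
5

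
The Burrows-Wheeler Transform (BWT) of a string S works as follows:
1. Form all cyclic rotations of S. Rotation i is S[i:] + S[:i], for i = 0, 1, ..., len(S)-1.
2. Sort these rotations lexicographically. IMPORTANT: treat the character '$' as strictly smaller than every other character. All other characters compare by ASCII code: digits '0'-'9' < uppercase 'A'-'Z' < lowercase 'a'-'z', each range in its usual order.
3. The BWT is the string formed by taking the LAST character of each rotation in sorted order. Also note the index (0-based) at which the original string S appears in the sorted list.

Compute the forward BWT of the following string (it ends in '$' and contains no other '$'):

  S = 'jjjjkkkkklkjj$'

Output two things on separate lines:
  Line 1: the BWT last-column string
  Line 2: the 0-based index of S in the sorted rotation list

All 14 rotations (rotation i = S[i:]+S[:i]):
  rot[0] = jjjjkkkkklkjj$
  rot[1] = jjjkkkkklkjj$j
  rot[2] = jjkkkkklkjj$jj
  rot[3] = jkkkkklkjj$jjj
  rot[4] = kkkkklkjj$jjjj
  rot[5] = kkkklkjj$jjjjk
  rot[6] = kkklkjj$jjjjkk
  rot[7] = kklkjj$jjjjkkk
  rot[8] = klkjj$jjjjkkkk
  rot[9] = lkjj$jjjjkkkkk
  rot[10] = kjj$jjjjkkkkkl
  rot[11] = jj$jjjjkkkkklk
  rot[12] = j$jjjjkkkkklkj
  rot[13] = $jjjjkkkkklkjj
Sorted (with $ < everything):
  sorted[0] = $jjjjkkkkklkjj  (last char: 'j')
  sorted[1] = j$jjjjkkkkklkj  (last char: 'j')
  sorted[2] = jj$jjjjkkkkklk  (last char: 'k')
  sorted[3] = jjjjkkkkklkjj$  (last char: '$')
  sorted[4] = jjjkkkkklkjj$j  (last char: 'j')
  sorted[5] = jjkkkkklkjj$jj  (last char: 'j')
  sorted[6] = jkkkkklkjj$jjj  (last char: 'j')
  sorted[7] = kjj$jjjjkkkkkl  (last char: 'l')
  sorted[8] = kkkkklkjj$jjjj  (last char: 'j')
  sorted[9] = kkkklkjj$jjjjk  (last char: 'k')
  sorted[10] = kkklkjj$jjjjkk  (last char: 'k')
  sorted[11] = kklkjj$jjjjkkk  (last char: 'k')
  sorted[12] = klkjj$jjjjkkkk  (last char: 'k')
  sorted[13] = lkjj$jjjjkkkkk  (last char: 'k')
Last column: jjk$jjjljkkkkk
Original string S is at sorted index 3

Answer: jjk$jjjljkkkkk
3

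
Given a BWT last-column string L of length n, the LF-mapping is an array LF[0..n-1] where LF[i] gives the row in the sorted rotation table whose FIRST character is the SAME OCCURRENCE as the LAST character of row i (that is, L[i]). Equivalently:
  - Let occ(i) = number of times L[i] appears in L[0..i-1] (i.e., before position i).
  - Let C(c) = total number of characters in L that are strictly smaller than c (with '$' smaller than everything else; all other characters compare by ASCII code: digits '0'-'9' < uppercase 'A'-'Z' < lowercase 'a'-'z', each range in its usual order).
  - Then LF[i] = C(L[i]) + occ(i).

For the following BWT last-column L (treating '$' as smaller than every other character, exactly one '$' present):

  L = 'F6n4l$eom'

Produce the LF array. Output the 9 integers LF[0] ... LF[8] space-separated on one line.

Answer: 3 2 7 1 5 0 4 8 6

Derivation:
Char counts: '$':1, '4':1, '6':1, 'F':1, 'e':1, 'l':1, 'm':1, 'n':1, 'o':1
C (first-col start): C('$')=0, C('4')=1, C('6')=2, C('F')=3, C('e')=4, C('l')=5, C('m')=6, C('n')=7, C('o')=8
L[0]='F': occ=0, LF[0]=C('F')+0=3+0=3
L[1]='6': occ=0, LF[1]=C('6')+0=2+0=2
L[2]='n': occ=0, LF[2]=C('n')+0=7+0=7
L[3]='4': occ=0, LF[3]=C('4')+0=1+0=1
L[4]='l': occ=0, LF[4]=C('l')+0=5+0=5
L[5]='$': occ=0, LF[5]=C('$')+0=0+0=0
L[6]='e': occ=0, LF[6]=C('e')+0=4+0=4
L[7]='o': occ=0, LF[7]=C('o')+0=8+0=8
L[8]='m': occ=0, LF[8]=C('m')+0=6+0=6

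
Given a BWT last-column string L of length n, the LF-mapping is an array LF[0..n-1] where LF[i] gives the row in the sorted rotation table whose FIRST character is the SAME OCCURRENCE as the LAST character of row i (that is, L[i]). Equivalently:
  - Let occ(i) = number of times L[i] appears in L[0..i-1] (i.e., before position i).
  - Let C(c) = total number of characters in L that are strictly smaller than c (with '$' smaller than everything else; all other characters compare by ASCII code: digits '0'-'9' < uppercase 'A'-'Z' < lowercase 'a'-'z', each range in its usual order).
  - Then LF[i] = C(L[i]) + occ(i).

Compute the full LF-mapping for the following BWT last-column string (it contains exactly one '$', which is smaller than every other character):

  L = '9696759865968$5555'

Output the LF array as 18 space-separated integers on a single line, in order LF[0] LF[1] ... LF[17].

Answer: 14 7 15 8 11 1 16 12 9 2 17 10 13 0 3 4 5 6

Derivation:
Char counts: '$':1, '5':6, '6':4, '7':1, '8':2, '9':4
C (first-col start): C('$')=0, C('5')=1, C('6')=7, C('7')=11, C('8')=12, C('9')=14
L[0]='9': occ=0, LF[0]=C('9')+0=14+0=14
L[1]='6': occ=0, LF[1]=C('6')+0=7+0=7
L[2]='9': occ=1, LF[2]=C('9')+1=14+1=15
L[3]='6': occ=1, LF[3]=C('6')+1=7+1=8
L[4]='7': occ=0, LF[4]=C('7')+0=11+0=11
L[5]='5': occ=0, LF[5]=C('5')+0=1+0=1
L[6]='9': occ=2, LF[6]=C('9')+2=14+2=16
L[7]='8': occ=0, LF[7]=C('8')+0=12+0=12
L[8]='6': occ=2, LF[8]=C('6')+2=7+2=9
L[9]='5': occ=1, LF[9]=C('5')+1=1+1=2
L[10]='9': occ=3, LF[10]=C('9')+3=14+3=17
L[11]='6': occ=3, LF[11]=C('6')+3=7+3=10
L[12]='8': occ=1, LF[12]=C('8')+1=12+1=13
L[13]='$': occ=0, LF[13]=C('$')+0=0+0=0
L[14]='5': occ=2, LF[14]=C('5')+2=1+2=3
L[15]='5': occ=3, LF[15]=C('5')+3=1+3=4
L[16]='5': occ=4, LF[16]=C('5')+4=1+4=5
L[17]='5': occ=5, LF[17]=C('5')+5=1+5=6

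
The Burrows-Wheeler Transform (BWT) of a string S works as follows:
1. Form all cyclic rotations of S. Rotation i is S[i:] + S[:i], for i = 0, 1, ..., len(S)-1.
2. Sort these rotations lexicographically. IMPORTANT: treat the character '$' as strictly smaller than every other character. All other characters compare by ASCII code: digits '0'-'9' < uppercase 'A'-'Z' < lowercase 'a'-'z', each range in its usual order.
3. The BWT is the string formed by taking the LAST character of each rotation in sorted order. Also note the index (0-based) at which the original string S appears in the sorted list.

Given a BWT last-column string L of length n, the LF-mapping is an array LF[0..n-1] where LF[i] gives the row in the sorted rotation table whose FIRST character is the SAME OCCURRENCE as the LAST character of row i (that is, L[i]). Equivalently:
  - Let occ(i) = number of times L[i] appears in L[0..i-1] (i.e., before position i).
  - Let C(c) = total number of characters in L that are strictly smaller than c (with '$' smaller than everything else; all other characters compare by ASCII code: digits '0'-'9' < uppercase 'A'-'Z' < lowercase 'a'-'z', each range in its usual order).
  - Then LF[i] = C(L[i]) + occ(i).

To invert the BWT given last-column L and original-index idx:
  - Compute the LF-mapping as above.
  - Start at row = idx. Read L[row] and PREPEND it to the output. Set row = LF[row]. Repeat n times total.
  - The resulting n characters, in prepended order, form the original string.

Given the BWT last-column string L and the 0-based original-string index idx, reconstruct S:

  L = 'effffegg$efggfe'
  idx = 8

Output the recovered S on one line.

LF mapping: 1 5 6 7 8 2 11 12 0 3 9 13 14 10 4
Walk LF starting at row 8, prepending L[row]:
  step 1: row=8, L[8]='$', prepend. Next row=LF[8]=0
  step 2: row=0, L[0]='e', prepend. Next row=LF[0]=1
  step 3: row=1, L[1]='f', prepend. Next row=LF[1]=5
  step 4: row=5, L[5]='e', prepend. Next row=LF[5]=2
  step 5: row=2, L[2]='f', prepend. Next row=LF[2]=6
  step 6: row=6, L[6]='g', prepend. Next row=LF[6]=11
  step 7: row=11, L[11]='g', prepend. Next row=LF[11]=13
  step 8: row=13, L[13]='f', prepend. Next row=LF[13]=10
  step 9: row=10, L[10]='f', prepend. Next row=LF[10]=9
  step 10: row=9, L[9]='e', prepend. Next row=LF[9]=3
  step 11: row=3, L[3]='f', prepend. Next row=LF[3]=7
  step 12: row=7, L[7]='g', prepend. Next row=LF[7]=12
  step 13: row=12, L[12]='g', prepend. Next row=LF[12]=14
  step 14: row=14, L[14]='e', prepend. Next row=LF[14]=4
  step 15: row=4, L[4]='f', prepend. Next row=LF[4]=8
Reversed output: feggfeffggfefe$

Answer: feggfeffggfefe$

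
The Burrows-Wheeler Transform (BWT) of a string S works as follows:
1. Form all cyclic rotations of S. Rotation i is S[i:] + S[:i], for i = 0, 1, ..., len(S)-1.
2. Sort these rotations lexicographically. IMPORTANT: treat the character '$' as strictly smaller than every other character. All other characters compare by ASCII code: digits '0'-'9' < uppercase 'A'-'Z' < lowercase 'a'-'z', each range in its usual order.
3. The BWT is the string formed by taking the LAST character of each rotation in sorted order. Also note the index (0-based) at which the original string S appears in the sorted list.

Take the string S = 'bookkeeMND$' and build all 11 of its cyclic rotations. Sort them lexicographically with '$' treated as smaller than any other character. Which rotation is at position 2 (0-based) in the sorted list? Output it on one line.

Answer: MND$bookkee

Derivation:
All 11 rotations (rotation i = S[i:]+S[:i]):
  rot[0] = bookkeeMND$
  rot[1] = ookkeeMND$b
  rot[2] = okkeeMND$bo
  rot[3] = kkeeMND$boo
  rot[4] = keeMND$book
  rot[5] = eeMND$bookk
  rot[6] = eMND$bookke
  rot[7] = MND$bookkee
  rot[8] = ND$bookkeeM
  rot[9] = D$bookkeeMN
  rot[10] = $bookkeeMND
Sorted (with $ < everything):
  sorted[0] = $bookkeeMND
  sorted[1] = D$bookkeeMN
  sorted[2] = MND$bookkee
  sorted[3] = ND$bookkeeM
  sorted[4] = bookkeeMND$
  sorted[5] = eMND$bookke
  sorted[6] = eeMND$bookk
  sorted[7] = keeMND$book
  sorted[8] = kkeeMND$boo
  sorted[9] = okkeeMND$bo
  sorted[10] = ookkeeMND$b
sorted[2] = MND$bookkee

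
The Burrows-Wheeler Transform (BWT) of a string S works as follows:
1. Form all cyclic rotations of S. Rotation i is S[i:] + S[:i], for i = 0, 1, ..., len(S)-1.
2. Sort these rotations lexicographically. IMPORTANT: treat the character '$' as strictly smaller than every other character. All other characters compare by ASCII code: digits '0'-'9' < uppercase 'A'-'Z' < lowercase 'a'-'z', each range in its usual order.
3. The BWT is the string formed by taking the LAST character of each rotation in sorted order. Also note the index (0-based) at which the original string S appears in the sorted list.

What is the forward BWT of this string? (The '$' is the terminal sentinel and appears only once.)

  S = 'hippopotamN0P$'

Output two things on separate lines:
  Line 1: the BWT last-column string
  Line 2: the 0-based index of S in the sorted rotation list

Answer: PNm0t$happpoio
5

Derivation:
All 14 rotations (rotation i = S[i:]+S[:i]):
  rot[0] = hippopotamN0P$
  rot[1] = ippopotamN0P$h
  rot[2] = ppopotamN0P$hi
  rot[3] = popotamN0P$hip
  rot[4] = opotamN0P$hipp
  rot[5] = potamN0P$hippo
  rot[6] = otamN0P$hippop
  rot[7] = tamN0P$hippopo
  rot[8] = amN0P$hippopot
  rot[9] = mN0P$hippopota
  rot[10] = N0P$hippopotam
  rot[11] = 0P$hippopotamN
  rot[12] = P$hippopotamN0
  rot[13] = $hippopotamN0P
Sorted (with $ < everything):
  sorted[0] = $hippopotamN0P  (last char: 'P')
  sorted[1] = 0P$hippopotamN  (last char: 'N')
  sorted[2] = N0P$hippopotam  (last char: 'm')
  sorted[3] = P$hippopotamN0  (last char: '0')
  sorted[4] = amN0P$hippopot  (last char: 't')
  sorted[5] = hippopotamN0P$  (last char: '$')
  sorted[6] = ippopotamN0P$h  (last char: 'h')
  sorted[7] = mN0P$hippopota  (last char: 'a')
  sorted[8] = opotamN0P$hipp  (last char: 'p')
  sorted[9] = otamN0P$hippop  (last char: 'p')
  sorted[10] = popotamN0P$hip  (last char: 'p')
  sorted[11] = potamN0P$hippo  (last char: 'o')
  sorted[12] = ppopotamN0P$hi  (last char: 'i')
  sorted[13] = tamN0P$hippopo  (last char: 'o')
Last column: PNm0t$happpoio
Original string S is at sorted index 5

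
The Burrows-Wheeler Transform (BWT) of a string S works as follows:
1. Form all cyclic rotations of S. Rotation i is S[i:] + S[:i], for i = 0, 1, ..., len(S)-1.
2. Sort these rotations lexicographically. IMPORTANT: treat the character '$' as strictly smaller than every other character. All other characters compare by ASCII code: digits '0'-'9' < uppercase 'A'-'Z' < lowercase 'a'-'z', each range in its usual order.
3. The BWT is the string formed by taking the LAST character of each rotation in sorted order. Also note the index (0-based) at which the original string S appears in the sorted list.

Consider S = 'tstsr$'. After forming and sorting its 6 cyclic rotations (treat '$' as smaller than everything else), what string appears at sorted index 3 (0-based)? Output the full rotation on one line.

Answer: stsr$t

Derivation:
All 6 rotations (rotation i = S[i:]+S[:i]):
  rot[0] = tstsr$
  rot[1] = stsr$t
  rot[2] = tsr$ts
  rot[3] = sr$tst
  rot[4] = r$tsts
  rot[5] = $tstsr
Sorted (with $ < everything):
  sorted[0] = $tstsr
  sorted[1] = r$tsts
  sorted[2] = sr$tst
  sorted[3] = stsr$t
  sorted[4] = tsr$ts
  sorted[5] = tstsr$
sorted[3] = stsr$t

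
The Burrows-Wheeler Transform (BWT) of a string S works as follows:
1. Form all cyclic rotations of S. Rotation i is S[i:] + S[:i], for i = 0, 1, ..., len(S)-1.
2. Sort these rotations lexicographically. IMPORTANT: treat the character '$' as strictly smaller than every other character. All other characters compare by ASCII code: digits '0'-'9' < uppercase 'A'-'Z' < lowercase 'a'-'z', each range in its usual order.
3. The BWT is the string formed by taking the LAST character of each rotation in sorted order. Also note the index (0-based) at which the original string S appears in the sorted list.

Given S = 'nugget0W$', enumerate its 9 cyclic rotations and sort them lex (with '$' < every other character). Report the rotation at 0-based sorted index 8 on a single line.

All 9 rotations (rotation i = S[i:]+S[:i]):
  rot[0] = nugget0W$
  rot[1] = ugget0W$n
  rot[2] = gget0W$nu
  rot[3] = get0W$nug
  rot[4] = et0W$nugg
  rot[5] = t0W$nugge
  rot[6] = 0W$nugget
  rot[7] = W$nugget0
  rot[8] = $nugget0W
Sorted (with $ < everything):
  sorted[0] = $nugget0W
  sorted[1] = 0W$nugget
  sorted[2] = W$nugget0
  sorted[3] = et0W$nugg
  sorted[4] = get0W$nug
  sorted[5] = gget0W$nu
  sorted[6] = nugget0W$
  sorted[7] = t0W$nugge
  sorted[8] = ugget0W$n
sorted[8] = ugget0W$n

Answer: ugget0W$n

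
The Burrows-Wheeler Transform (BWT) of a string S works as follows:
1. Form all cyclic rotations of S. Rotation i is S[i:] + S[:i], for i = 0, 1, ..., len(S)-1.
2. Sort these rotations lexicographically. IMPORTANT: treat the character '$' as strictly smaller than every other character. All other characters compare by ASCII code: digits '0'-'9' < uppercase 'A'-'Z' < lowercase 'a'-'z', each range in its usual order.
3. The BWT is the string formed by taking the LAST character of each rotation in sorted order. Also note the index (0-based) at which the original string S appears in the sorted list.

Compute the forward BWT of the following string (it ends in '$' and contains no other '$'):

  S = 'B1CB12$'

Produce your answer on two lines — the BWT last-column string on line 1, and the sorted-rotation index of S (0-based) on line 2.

Answer: 2BB1C$1
5

Derivation:
All 7 rotations (rotation i = S[i:]+S[:i]):
  rot[0] = B1CB12$
  rot[1] = 1CB12$B
  rot[2] = CB12$B1
  rot[3] = B12$B1C
  rot[4] = 12$B1CB
  rot[5] = 2$B1CB1
  rot[6] = $B1CB12
Sorted (with $ < everything):
  sorted[0] = $B1CB12  (last char: '2')
  sorted[1] = 12$B1CB  (last char: 'B')
  sorted[2] = 1CB12$B  (last char: 'B')
  sorted[3] = 2$B1CB1  (last char: '1')
  sorted[4] = B12$B1C  (last char: 'C')
  sorted[5] = B1CB12$  (last char: '$')
  sorted[6] = CB12$B1  (last char: '1')
Last column: 2BB1C$1
Original string S is at sorted index 5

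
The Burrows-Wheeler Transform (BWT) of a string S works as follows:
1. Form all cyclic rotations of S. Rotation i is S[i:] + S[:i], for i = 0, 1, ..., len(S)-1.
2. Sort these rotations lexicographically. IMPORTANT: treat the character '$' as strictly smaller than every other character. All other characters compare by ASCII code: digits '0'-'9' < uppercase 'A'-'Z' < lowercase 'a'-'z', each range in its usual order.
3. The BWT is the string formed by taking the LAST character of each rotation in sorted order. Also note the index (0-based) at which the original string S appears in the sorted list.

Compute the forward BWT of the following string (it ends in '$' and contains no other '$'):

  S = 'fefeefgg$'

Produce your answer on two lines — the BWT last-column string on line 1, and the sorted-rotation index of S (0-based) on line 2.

All 9 rotations (rotation i = S[i:]+S[:i]):
  rot[0] = fefeefgg$
  rot[1] = efeefgg$f
  rot[2] = feefgg$fe
  rot[3] = eefgg$fef
  rot[4] = efgg$fefe
  rot[5] = fgg$fefee
  rot[6] = gg$fefeef
  rot[7] = g$fefeefg
  rot[8] = $fefeefgg
Sorted (with $ < everything):
  sorted[0] = $fefeefgg  (last char: 'g')
  sorted[1] = eefgg$fef  (last char: 'f')
  sorted[2] = efeefgg$f  (last char: 'f')
  sorted[3] = efgg$fefe  (last char: 'e')
  sorted[4] = feefgg$fe  (last char: 'e')
  sorted[5] = fefeefgg$  (last char: '$')
  sorted[6] = fgg$fefee  (last char: 'e')
  sorted[7] = g$fefeefg  (last char: 'g')
  sorted[8] = gg$fefeef  (last char: 'f')
Last column: gffee$egf
Original string S is at sorted index 5

Answer: gffee$egf
5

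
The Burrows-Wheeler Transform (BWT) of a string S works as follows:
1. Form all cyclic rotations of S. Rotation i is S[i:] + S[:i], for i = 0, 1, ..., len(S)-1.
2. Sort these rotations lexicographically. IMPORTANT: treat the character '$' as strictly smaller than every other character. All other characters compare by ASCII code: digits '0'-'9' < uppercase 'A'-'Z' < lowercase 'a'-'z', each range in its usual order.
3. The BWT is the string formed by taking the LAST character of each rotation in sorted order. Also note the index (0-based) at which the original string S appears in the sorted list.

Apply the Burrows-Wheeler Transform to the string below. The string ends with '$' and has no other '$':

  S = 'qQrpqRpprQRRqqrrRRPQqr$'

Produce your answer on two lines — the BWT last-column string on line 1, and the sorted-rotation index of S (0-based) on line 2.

All 23 rotations (rotation i = S[i:]+S[:i]):
  rot[0] = qQrpqRpprQRRqqrrRRPQqr$
  rot[1] = QrpqRpprQRRqqrrRRPQqr$q
  rot[2] = rpqRpprQRRqqrrRRPQqr$qQ
  rot[3] = pqRpprQRRqqrrRRPQqr$qQr
  rot[4] = qRpprQRRqqrrRRPQqr$qQrp
  rot[5] = RpprQRRqqrrRRPQqr$qQrpq
  rot[6] = pprQRRqqrrRRPQqr$qQrpqR
  rot[7] = prQRRqqrrRRPQqr$qQrpqRp
  rot[8] = rQRRqqrrRRPQqr$qQrpqRpp
  rot[9] = QRRqqrrRRPQqr$qQrpqRppr
  rot[10] = RRqqrrRRPQqr$qQrpqRpprQ
  rot[11] = RqqrrRRPQqr$qQrpqRpprQR
  rot[12] = qqrrRRPQqr$qQrpqRpprQRR
  rot[13] = qrrRRPQqr$qQrpqRpprQRRq
  rot[14] = rrRRPQqr$qQrpqRpprQRRqq
  rot[15] = rRRPQqr$qQrpqRpprQRRqqr
  rot[16] = RRPQqr$qQrpqRpprQRRqqrr
  rot[17] = RPQqr$qQrpqRpprQRRqqrrR
  rot[18] = PQqr$qQrpqRpprQRRqqrrRR
  rot[19] = Qqr$qQrpqRpprQRRqqrrRRP
  rot[20] = qr$qQrpqRpprQRRqqrrRRPQ
  rot[21] = r$qQrpqRpprQRRqqrrRRPQq
  rot[22] = $qQrpqRpprQRRqqrrRRPQqr
Sorted (with $ < everything):
  sorted[0] = $qQrpqRpprQRRqqrrRRPQqr  (last char: 'r')
  sorted[1] = PQqr$qQrpqRpprQRRqqrrRR  (last char: 'R')
  sorted[2] = QRRqqrrRRPQqr$qQrpqRppr  (last char: 'r')
  sorted[3] = Qqr$qQrpqRpprQRRqqrrRRP  (last char: 'P')
  sorted[4] = QrpqRpprQRRqqrrRRPQqr$q  (last char: 'q')
  sorted[5] = RPQqr$qQrpqRpprQRRqqrrR  (last char: 'R')
  sorted[6] = RRPQqr$qQrpqRpprQRRqqrr  (last char: 'r')
  sorted[7] = RRqqrrRRPQqr$qQrpqRpprQ  (last char: 'Q')
  sorted[8] = RpprQRRqqrrRRPQqr$qQrpq  (last char: 'q')
  sorted[9] = RqqrrRRPQqr$qQrpqRpprQR  (last char: 'R')
  sorted[10] = pprQRRqqrrRRPQqr$qQrpqR  (last char: 'R')
  sorted[11] = pqRpprQRRqqrrRRPQqr$qQr  (last char: 'r')
  sorted[12] = prQRRqqrrRRPQqr$qQrpqRp  (last char: 'p')
  sorted[13] = qQrpqRpprQRRqqrrRRPQqr$  (last char: '$')
  sorted[14] = qRpprQRRqqrrRRPQqr$qQrp  (last char: 'p')
  sorted[15] = qqrrRRPQqr$qQrpqRpprQRR  (last char: 'R')
  sorted[16] = qr$qQrpqRpprQRRqqrrRRPQ  (last char: 'Q')
  sorted[17] = qrrRRPQqr$qQrpqRpprQRRq  (last char: 'q')
  sorted[18] = r$qQrpqRpprQRRqqrrRRPQq  (last char: 'q')
  sorted[19] = rQRRqqrrRRPQqr$qQrpqRpp  (last char: 'p')
  sorted[20] = rRRPQqr$qQrpqRpprQRRqqr  (last char: 'r')
  sorted[21] = rpqRpprQRRqqrrRRPQqr$qQ  (last char: 'Q')
  sorted[22] = rrRRPQqr$qQrpqRpprQRRqq  (last char: 'q')
Last column: rRrPqRrQqRRrp$pRQqqprQq
Original string S is at sorted index 13

Answer: rRrPqRrQqRRrp$pRQqqprQq
13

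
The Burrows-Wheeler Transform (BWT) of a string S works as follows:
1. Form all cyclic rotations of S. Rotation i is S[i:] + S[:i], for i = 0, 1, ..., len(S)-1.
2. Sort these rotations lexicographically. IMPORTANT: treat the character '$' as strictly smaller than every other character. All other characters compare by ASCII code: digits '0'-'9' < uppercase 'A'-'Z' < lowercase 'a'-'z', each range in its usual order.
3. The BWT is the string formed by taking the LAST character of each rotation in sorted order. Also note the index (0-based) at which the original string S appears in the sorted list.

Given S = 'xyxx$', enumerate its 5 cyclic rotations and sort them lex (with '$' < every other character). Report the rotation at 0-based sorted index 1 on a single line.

Answer: x$xyx

Derivation:
All 5 rotations (rotation i = S[i:]+S[:i]):
  rot[0] = xyxx$
  rot[1] = yxx$x
  rot[2] = xx$xy
  rot[3] = x$xyx
  rot[4] = $xyxx
Sorted (with $ < everything):
  sorted[0] = $xyxx
  sorted[1] = x$xyx
  sorted[2] = xx$xy
  sorted[3] = xyxx$
  sorted[4] = yxx$x
sorted[1] = x$xyx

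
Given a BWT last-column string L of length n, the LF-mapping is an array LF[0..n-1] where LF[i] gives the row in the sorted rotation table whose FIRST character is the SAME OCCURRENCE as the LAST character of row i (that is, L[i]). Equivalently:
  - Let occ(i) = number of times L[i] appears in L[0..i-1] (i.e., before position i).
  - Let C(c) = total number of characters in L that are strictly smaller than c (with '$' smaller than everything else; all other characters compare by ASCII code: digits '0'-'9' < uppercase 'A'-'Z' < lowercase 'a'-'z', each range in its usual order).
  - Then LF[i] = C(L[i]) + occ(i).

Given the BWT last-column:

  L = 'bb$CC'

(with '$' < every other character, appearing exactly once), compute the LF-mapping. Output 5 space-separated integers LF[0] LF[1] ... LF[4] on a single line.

Char counts: '$':1, 'C':2, 'b':2
C (first-col start): C('$')=0, C('C')=1, C('b')=3
L[0]='b': occ=0, LF[0]=C('b')+0=3+0=3
L[1]='b': occ=1, LF[1]=C('b')+1=3+1=4
L[2]='$': occ=0, LF[2]=C('$')+0=0+0=0
L[3]='C': occ=0, LF[3]=C('C')+0=1+0=1
L[4]='C': occ=1, LF[4]=C('C')+1=1+1=2

Answer: 3 4 0 1 2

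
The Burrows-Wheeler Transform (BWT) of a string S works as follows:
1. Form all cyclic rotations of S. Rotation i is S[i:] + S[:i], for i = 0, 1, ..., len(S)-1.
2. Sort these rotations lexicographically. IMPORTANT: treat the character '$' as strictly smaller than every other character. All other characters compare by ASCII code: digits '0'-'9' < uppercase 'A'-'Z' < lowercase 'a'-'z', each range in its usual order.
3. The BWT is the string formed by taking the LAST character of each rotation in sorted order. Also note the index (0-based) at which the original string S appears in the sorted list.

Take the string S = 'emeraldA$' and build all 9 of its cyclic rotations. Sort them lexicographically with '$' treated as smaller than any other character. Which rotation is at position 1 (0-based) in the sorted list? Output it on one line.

All 9 rotations (rotation i = S[i:]+S[:i]):
  rot[0] = emeraldA$
  rot[1] = meraldA$e
  rot[2] = eraldA$em
  rot[3] = raldA$eme
  rot[4] = aldA$emer
  rot[5] = ldA$emera
  rot[6] = dA$emeral
  rot[7] = A$emerald
  rot[8] = $emeraldA
Sorted (with $ < everything):
  sorted[0] = $emeraldA
  sorted[1] = A$emerald
  sorted[2] = aldA$emer
  sorted[3] = dA$emeral
  sorted[4] = emeraldA$
  sorted[5] = eraldA$em
  sorted[6] = ldA$emera
  sorted[7] = meraldA$e
  sorted[8] = raldA$eme
sorted[1] = A$emerald

Answer: A$emerald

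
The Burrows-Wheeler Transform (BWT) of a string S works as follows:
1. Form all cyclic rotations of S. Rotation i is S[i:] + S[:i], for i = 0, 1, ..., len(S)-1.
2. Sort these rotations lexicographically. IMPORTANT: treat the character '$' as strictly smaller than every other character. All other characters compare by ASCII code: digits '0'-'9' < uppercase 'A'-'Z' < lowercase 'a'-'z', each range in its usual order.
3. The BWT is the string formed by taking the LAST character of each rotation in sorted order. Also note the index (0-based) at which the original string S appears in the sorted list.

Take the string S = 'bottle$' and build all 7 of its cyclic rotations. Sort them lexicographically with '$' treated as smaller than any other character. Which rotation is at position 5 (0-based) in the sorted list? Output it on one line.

Answer: tle$bot

Derivation:
All 7 rotations (rotation i = S[i:]+S[:i]):
  rot[0] = bottle$
  rot[1] = ottle$b
  rot[2] = ttle$bo
  rot[3] = tle$bot
  rot[4] = le$bott
  rot[5] = e$bottl
  rot[6] = $bottle
Sorted (with $ < everything):
  sorted[0] = $bottle
  sorted[1] = bottle$
  sorted[2] = e$bottl
  sorted[3] = le$bott
  sorted[4] = ottle$b
  sorted[5] = tle$bot
  sorted[6] = ttle$bo
sorted[5] = tle$bot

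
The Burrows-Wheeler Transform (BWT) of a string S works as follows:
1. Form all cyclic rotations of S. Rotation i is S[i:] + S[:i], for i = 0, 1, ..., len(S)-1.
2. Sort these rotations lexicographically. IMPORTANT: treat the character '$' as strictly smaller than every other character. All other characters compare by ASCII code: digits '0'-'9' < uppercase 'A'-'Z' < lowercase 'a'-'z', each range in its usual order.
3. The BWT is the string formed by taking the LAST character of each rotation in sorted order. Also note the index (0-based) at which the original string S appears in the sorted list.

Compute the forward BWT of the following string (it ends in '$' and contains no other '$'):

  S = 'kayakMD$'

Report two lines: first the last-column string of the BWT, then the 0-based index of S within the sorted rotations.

Answer: DMkyka$a
6

Derivation:
All 8 rotations (rotation i = S[i:]+S[:i]):
  rot[0] = kayakMD$
  rot[1] = ayakMD$k
  rot[2] = yakMD$ka
  rot[3] = akMD$kay
  rot[4] = kMD$kaya
  rot[5] = MD$kayak
  rot[6] = D$kayakM
  rot[7] = $kayakMD
Sorted (with $ < everything):
  sorted[0] = $kayakMD  (last char: 'D')
  sorted[1] = D$kayakM  (last char: 'M')
  sorted[2] = MD$kayak  (last char: 'k')
  sorted[3] = akMD$kay  (last char: 'y')
  sorted[4] = ayakMD$k  (last char: 'k')
  sorted[5] = kMD$kaya  (last char: 'a')
  sorted[6] = kayakMD$  (last char: '$')
  sorted[7] = yakMD$ka  (last char: 'a')
Last column: DMkyka$a
Original string S is at sorted index 6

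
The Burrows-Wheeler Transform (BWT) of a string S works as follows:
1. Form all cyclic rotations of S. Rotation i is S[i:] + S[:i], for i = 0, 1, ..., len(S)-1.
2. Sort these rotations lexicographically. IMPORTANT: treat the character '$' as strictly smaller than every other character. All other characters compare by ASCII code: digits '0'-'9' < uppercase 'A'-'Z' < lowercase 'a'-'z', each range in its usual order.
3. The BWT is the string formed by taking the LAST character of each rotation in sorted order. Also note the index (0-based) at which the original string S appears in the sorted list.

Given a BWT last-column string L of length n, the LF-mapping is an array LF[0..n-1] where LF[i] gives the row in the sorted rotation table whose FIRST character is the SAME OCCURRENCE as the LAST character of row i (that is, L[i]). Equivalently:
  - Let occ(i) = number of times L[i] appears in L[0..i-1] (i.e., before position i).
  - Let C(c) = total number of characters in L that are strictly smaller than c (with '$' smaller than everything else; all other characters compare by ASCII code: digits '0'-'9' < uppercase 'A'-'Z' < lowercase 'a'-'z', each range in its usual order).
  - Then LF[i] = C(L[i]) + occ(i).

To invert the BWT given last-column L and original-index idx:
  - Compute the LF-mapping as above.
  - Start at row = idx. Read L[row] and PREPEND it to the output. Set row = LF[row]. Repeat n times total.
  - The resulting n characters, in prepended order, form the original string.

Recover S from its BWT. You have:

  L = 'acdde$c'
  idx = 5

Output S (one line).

Answer: dcedca$

Derivation:
LF mapping: 1 2 4 5 6 0 3
Walk LF starting at row 5, prepending L[row]:
  step 1: row=5, L[5]='$', prepend. Next row=LF[5]=0
  step 2: row=0, L[0]='a', prepend. Next row=LF[0]=1
  step 3: row=1, L[1]='c', prepend. Next row=LF[1]=2
  step 4: row=2, L[2]='d', prepend. Next row=LF[2]=4
  step 5: row=4, L[4]='e', prepend. Next row=LF[4]=6
  step 6: row=6, L[6]='c', prepend. Next row=LF[6]=3
  step 7: row=3, L[3]='d', prepend. Next row=LF[3]=5
Reversed output: dcedca$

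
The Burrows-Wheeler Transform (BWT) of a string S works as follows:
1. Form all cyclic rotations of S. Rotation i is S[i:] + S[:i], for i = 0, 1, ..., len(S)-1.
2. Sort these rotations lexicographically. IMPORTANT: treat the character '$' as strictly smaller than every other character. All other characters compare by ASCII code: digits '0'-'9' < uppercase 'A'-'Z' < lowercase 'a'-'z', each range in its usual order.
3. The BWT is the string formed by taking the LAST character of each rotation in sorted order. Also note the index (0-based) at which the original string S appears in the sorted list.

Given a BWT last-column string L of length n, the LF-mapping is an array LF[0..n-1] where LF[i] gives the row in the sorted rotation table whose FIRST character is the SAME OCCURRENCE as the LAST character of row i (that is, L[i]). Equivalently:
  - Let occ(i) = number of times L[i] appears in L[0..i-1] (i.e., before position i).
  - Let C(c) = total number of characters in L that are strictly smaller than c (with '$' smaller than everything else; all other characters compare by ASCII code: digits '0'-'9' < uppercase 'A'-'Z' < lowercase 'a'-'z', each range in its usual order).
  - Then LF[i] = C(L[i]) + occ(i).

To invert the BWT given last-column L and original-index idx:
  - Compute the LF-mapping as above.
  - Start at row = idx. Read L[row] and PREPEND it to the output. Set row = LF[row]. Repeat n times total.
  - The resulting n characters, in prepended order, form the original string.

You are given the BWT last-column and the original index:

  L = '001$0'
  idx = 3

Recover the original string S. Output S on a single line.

Answer: 0100$

Derivation:
LF mapping: 1 2 4 0 3
Walk LF starting at row 3, prepending L[row]:
  step 1: row=3, L[3]='$', prepend. Next row=LF[3]=0
  step 2: row=0, L[0]='0', prepend. Next row=LF[0]=1
  step 3: row=1, L[1]='0', prepend. Next row=LF[1]=2
  step 4: row=2, L[2]='1', prepend. Next row=LF[2]=4
  step 5: row=4, L[4]='0', prepend. Next row=LF[4]=3
Reversed output: 0100$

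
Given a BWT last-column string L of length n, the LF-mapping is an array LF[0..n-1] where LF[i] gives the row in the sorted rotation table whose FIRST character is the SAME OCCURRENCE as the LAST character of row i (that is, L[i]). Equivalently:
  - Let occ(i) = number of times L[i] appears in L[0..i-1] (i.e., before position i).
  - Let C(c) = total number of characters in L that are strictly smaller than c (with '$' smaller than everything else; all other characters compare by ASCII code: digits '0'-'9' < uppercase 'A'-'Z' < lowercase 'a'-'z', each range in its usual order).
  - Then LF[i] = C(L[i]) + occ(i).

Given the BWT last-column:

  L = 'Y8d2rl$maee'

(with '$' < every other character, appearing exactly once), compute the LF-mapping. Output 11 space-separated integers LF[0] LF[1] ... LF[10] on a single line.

Char counts: '$':1, '2':1, '8':1, 'Y':1, 'a':1, 'd':1, 'e':2, 'l':1, 'm':1, 'r':1
C (first-col start): C('$')=0, C('2')=1, C('8')=2, C('Y')=3, C('a')=4, C('d')=5, C('e')=6, C('l')=8, C('m')=9, C('r')=10
L[0]='Y': occ=0, LF[0]=C('Y')+0=3+0=3
L[1]='8': occ=0, LF[1]=C('8')+0=2+0=2
L[2]='d': occ=0, LF[2]=C('d')+0=5+0=5
L[3]='2': occ=0, LF[3]=C('2')+0=1+0=1
L[4]='r': occ=0, LF[4]=C('r')+0=10+0=10
L[5]='l': occ=0, LF[5]=C('l')+0=8+0=8
L[6]='$': occ=0, LF[6]=C('$')+0=0+0=0
L[7]='m': occ=0, LF[7]=C('m')+0=9+0=9
L[8]='a': occ=0, LF[8]=C('a')+0=4+0=4
L[9]='e': occ=0, LF[9]=C('e')+0=6+0=6
L[10]='e': occ=1, LF[10]=C('e')+1=6+1=7

Answer: 3 2 5 1 10 8 0 9 4 6 7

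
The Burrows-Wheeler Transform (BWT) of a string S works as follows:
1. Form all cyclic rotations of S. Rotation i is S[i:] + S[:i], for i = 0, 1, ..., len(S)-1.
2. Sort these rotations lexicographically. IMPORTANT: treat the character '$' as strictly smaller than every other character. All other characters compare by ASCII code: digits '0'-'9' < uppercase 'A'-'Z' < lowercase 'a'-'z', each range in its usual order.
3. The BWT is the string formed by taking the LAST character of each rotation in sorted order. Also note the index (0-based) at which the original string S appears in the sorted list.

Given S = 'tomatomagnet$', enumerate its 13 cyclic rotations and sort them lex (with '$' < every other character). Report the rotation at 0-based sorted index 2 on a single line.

All 13 rotations (rotation i = S[i:]+S[:i]):
  rot[0] = tomatomagnet$
  rot[1] = omatomagnet$t
  rot[2] = matomagnet$to
  rot[3] = atomagnet$tom
  rot[4] = tomagnet$toma
  rot[5] = omagnet$tomat
  rot[6] = magnet$tomato
  rot[7] = agnet$tomatom
  rot[8] = gnet$tomatoma
  rot[9] = net$tomatomag
  rot[10] = et$tomatomagn
  rot[11] = t$tomatomagne
  rot[12] = $tomatomagnet
Sorted (with $ < everything):
  sorted[0] = $tomatomagnet
  sorted[1] = agnet$tomatom
  sorted[2] = atomagnet$tom
  sorted[3] = et$tomatomagn
  sorted[4] = gnet$tomatoma
  sorted[5] = magnet$tomato
  sorted[6] = matomagnet$to
  sorted[7] = net$tomatomag
  sorted[8] = omagnet$tomat
  sorted[9] = omatomagnet$t
  sorted[10] = t$tomatomagne
  sorted[11] = tomagnet$toma
  sorted[12] = tomatomagnet$
sorted[2] = atomagnet$tom

Answer: atomagnet$tom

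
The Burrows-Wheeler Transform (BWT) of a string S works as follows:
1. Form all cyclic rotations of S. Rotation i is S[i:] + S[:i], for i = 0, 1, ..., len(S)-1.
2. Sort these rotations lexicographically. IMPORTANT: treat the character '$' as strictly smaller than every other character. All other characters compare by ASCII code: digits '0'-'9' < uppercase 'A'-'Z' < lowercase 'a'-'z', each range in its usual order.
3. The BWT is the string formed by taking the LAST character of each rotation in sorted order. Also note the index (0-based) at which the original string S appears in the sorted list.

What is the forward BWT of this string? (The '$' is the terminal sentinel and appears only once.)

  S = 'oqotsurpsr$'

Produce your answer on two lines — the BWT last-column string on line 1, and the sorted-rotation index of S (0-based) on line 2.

Answer: r$qrosuptos
1

Derivation:
All 11 rotations (rotation i = S[i:]+S[:i]):
  rot[0] = oqotsurpsr$
  rot[1] = qotsurpsr$o
  rot[2] = otsurpsr$oq
  rot[3] = tsurpsr$oqo
  rot[4] = surpsr$oqot
  rot[5] = urpsr$oqots
  rot[6] = rpsr$oqotsu
  rot[7] = psr$oqotsur
  rot[8] = sr$oqotsurp
  rot[9] = r$oqotsurps
  rot[10] = $oqotsurpsr
Sorted (with $ < everything):
  sorted[0] = $oqotsurpsr  (last char: 'r')
  sorted[1] = oqotsurpsr$  (last char: '$')
  sorted[2] = otsurpsr$oq  (last char: 'q')
  sorted[3] = psr$oqotsur  (last char: 'r')
  sorted[4] = qotsurpsr$o  (last char: 'o')
  sorted[5] = r$oqotsurps  (last char: 's')
  sorted[6] = rpsr$oqotsu  (last char: 'u')
  sorted[7] = sr$oqotsurp  (last char: 'p')
  sorted[8] = surpsr$oqot  (last char: 't')
  sorted[9] = tsurpsr$oqo  (last char: 'o')
  sorted[10] = urpsr$oqots  (last char: 's')
Last column: r$qrosuptos
Original string S is at sorted index 1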